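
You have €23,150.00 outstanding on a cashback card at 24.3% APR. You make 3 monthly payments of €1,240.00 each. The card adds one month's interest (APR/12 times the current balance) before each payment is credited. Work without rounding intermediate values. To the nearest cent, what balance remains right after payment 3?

Monthly rate r = 24.3%/12 = 2.025% = 0.02025.
Each month: B ← B·(1+r) − €1,240.00.
Month 1: interest €468.79; balance after payment €22,378.79.
Month 2: interest €453.17; balance after payment €21,591.96.
Month 3: interest €437.24; balance after payment €20,789.20.

€20,789.20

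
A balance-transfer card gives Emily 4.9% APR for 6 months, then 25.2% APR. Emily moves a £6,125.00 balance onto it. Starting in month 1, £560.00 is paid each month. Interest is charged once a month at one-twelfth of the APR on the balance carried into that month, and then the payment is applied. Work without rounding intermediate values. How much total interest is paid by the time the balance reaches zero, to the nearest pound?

Promo months 1–6 at r₀ = 4.9%/12 = 0.00408333; months 7+ at r₁ = 25.2%/12 = 0.021.
After month 6: iterate B ← B·(1+r₀) − £560.00 for 6 months → £2,882.12.
Then at r₁ with £560.00/mo: n₂ = −ln(1 − r₁·B/P)/ln(1+r₁) ≈ 5.50 → 6 more payments.
Total paid = 11·£560.00 + £283.45 = £6,443.45; interest = £6,443.45 − £6,125.00 = £318.45.

£318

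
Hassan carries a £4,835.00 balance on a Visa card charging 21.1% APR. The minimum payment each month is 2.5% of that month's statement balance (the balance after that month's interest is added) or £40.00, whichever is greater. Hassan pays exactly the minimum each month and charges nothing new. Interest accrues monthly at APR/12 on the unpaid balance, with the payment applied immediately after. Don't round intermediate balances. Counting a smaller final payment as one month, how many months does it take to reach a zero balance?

Monthly rate r = 21.1%/12 = 1.75833% = 0.0175833.
While 2.5% of the post-interest balance exceeds £40.00, each month B ← (B·(1+r))·(1 − 0.025), i.e. B shrinks by the factor (1+r)·0.975 = 0.99214.
This holds for months 1–143. Entering month 144 the balance is £1,565.18; 2.5% of the post-interest balance is now below £40.00, so the flat £40.00 minimum applies from here.
From month 144 a fixed £40.00 at rate r clears £1,565.18 in 67 more payments. Total: 143 + 67 = 210 months.

210 months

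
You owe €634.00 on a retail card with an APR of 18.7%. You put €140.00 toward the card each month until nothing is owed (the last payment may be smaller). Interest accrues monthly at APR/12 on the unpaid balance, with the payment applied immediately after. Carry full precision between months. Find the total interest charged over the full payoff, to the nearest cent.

€28.80

Monthly rate r = 18.7%/12 = 1.55833% = 0.0155833.
Payoff takes n = ⌈−ln(1 − rB₀/P)/ln(1+r)⌉ = ⌈4.733⌉ = 5 payments; the last is €102.80.
Total paid = 4·€140.00 + €102.80 = €662.80.
Total interest = total paid − principal = €662.80 − €634.00 = €28.80.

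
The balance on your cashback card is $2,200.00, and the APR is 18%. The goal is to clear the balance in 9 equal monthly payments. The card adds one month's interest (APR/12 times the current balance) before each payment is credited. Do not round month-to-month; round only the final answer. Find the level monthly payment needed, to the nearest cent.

Monthly rate r = 18%/12 = 1.5% = 0.015.
Level-payment amortization: P = B₀·r / (1 − (1+r)^(−n)) = 2200.00·0.015 / (1 − 1.015^(−9)).
Denominator 1 − (1+r)^(−9) = 0.12540776.
P = 33 / 0.12540776 ≈ 263.14.

$263.14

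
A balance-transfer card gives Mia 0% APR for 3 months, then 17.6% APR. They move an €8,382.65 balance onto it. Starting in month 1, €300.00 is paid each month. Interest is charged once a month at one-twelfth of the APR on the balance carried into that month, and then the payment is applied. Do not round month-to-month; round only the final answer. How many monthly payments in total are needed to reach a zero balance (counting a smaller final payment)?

Promo months 1–3 at r₀ = 0%/12 = 0; months 4+ at r₁ = 17.6%/12 = 0.0146667.
After month 3 (no interest yet): B = €8,382.65 − 3·€300.00 = €7,482.65.
Then at r₁ with €300.00/mo: n₂ = −ln(1 − r₁·B/P)/ln(1+r₁) ≈ 31.28 → 32 more payments.

35 payments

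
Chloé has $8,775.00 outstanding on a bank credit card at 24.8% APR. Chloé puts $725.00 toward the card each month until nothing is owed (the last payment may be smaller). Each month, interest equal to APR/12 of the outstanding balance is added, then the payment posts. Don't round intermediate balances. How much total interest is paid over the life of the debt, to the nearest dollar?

$1,428

Monthly rate r = 24.8%/12 = 2.06667% = 0.0206667.
Payoff takes n = ⌈−ln(1 − rB₀/P)/ln(1+r)⌉ = ⌈14.072⌉ = 15 payments; the last is $53.02.
Total paid = 14·$725.00 + $53.02 = $10,203.02.
Total interest = total paid − principal = $10,203.02 − $8,775.00 = $1,428.02.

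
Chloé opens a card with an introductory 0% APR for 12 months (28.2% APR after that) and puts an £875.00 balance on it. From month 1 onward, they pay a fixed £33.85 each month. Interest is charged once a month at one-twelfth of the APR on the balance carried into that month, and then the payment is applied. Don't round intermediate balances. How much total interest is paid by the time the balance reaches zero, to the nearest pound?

£105

Promo months 1–12 at r₀ = 0%/12 = 0; months 13+ at r₁ = 28.2%/12 = 0.0235.
After month 12 (no interest yet): B = £875.00 − 12·£33.85 = £468.80.
Then at r₁ with £33.85/mo: n₂ = −ln(1 − r₁·B/P)/ln(1+r₁) ≈ 16.95 → 17 more payments.
Total paid = 28·£33.85 + £32.19 = £979.99; interest = £979.99 − £875.00 = £104.99.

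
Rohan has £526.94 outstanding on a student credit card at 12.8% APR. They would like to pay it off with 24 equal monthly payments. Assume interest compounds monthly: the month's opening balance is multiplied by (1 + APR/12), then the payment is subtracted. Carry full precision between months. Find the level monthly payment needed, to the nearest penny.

Monthly rate r = 12.8%/12 = 1.06667% = 0.0106667.
Level-payment amortization: P = B₀·r / (1 − (1+r)^(−n)) = 526.94·0.0106667 / (1 − 1.01067^(−24)).
Denominator 1 − (1+r)^(−24) = 0.224807814.
P = 5.62069 / 0.224807814 ≈ 25.00.

£25.00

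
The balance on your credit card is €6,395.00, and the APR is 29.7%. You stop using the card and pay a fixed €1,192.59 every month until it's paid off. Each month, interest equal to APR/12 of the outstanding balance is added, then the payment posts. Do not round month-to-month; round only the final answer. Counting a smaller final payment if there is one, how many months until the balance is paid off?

Monthly rate r = 29.7%/12 = 2.475% = 0.02475.
Recurrence: B ← B·(1+r) − €1,192.59.
Month 1: interest €158.28; balance after payment €5,360.69.
Month 2: interest €132.68; balance after payment €4,300.77.
Month 3: interest €106.44; balance after payment €3,214.63.
Month 4: interest €79.56; balance after payment €2,101.60.
Month 5: interest €52.01; balance after payment €961.02.
Month 6: interest €23.79; balance after payment €0.00.

6 months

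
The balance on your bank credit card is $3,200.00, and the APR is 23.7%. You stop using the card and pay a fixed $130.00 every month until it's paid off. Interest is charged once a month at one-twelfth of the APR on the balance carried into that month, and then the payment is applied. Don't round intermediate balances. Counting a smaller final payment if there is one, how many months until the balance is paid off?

35 payments

Monthly rate r = 23.7%/12 = 1.975% = 0.01975.
Recurrence: B ← B·(1+r) − $130.00.
Month 1: interest $63.20; balance after payment $3,133.20.
Month 2: interest $61.88; balance after payment $3,065.08.
Closed form: n = −ln(1 − rB₀/P)/ln(1+r) = −ln(0.51385)/ln(1.01975) ≈ 34.045, so the balance reaches zero during payment 35.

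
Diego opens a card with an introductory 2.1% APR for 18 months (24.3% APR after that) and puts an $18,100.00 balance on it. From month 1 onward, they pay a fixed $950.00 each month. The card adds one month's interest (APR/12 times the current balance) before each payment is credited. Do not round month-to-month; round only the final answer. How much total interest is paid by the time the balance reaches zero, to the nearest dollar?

$357

Promo months 1–18 at r₀ = 2.1%/12 = 0.00175; months 19+ at r₁ = 24.3%/12 = 0.02025.
After month 18: iterate B ← B·(1+r₀) − $950.00 for 18 months → $1,321.96.
Then at r₁ with $950.00/mo: n₂ = −ln(1 − r₁·B/P)/ln(1+r₁) ≈ 1.43 → 2 more payments.
Total paid = 19·$950.00 + $406.80 = $18,456.80; interest = $18,456.80 − $18,100.00 = $356.80.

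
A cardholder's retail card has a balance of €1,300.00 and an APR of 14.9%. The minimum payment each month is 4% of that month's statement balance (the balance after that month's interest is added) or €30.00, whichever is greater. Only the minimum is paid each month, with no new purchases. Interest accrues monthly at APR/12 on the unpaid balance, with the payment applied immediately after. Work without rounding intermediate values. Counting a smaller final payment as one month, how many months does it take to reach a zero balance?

Monthly rate r = 14.9%/12 = 1.24167% = 0.0124167.
While 4% of the post-interest balance exceeds €30.00, each month B ← (B·(1+r))·(1 − 0.04), i.e. B shrinks by the factor (1+r)·0.96 = 0.97192.
This holds for months 1–20. Entering month 21 the balance is €735.45; 4% of the post-interest balance is now below €30.00, so the flat €30.00 minimum applies from here.
From month 21 a fixed €30.00 at rate r clears €735.45 in 30 more payments. Total: 20 + 30 = 50 months.

50 months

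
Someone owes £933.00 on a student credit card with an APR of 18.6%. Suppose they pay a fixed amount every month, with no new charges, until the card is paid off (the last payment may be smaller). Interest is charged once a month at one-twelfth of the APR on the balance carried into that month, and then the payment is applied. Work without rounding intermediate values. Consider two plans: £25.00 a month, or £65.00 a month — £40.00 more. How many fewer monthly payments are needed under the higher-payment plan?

40 fewer payments

Monthly rate r = 18.6%/12 = 1.55% = 0.0155.
At £25.00/mo: n = ⌈−ln(1 − rB₀/P)/ln(1+r)⌉ = 57 payments (last £4.09); total interest = total paid − £933.00 = £471.09.
At £65.00/mo: 17 payments (last £23.59); total interest £130.59.
Payments saved = 57 − 17 = 40.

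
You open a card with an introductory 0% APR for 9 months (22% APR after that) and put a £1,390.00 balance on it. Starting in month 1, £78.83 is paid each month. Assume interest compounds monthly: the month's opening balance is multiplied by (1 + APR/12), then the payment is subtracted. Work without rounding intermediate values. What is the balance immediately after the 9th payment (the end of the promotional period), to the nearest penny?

Promo months 1–9 at r₀ = 0%/12 = 0; months 10+ at r₁ = 22%/12 = 0.0183333.
After month 9 (no interest yet): B = £1,390.00 − 9·£78.83 = £680.53.

£680.53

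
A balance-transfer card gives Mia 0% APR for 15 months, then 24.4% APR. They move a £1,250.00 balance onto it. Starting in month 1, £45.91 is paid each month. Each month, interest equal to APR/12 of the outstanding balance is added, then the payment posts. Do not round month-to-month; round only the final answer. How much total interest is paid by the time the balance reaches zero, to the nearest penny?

£90.66

Promo months 1–15 at r₀ = 0%/12 = 0; months 16+ at r₁ = 24.4%/12 = 0.0203333.
After month 15 (no interest yet): B = £1,250.00 − 15·£45.91 = £561.35.
Then at r₁ with £45.91/mo: n₂ = −ln(1 − r₁·B/P)/ln(1+r₁) ≈ 14.20 → 15 more payments.
Total paid = 29·£45.91 + £9.27 = £1,340.66; interest = £1,340.66 − £1,250.00 = £90.66.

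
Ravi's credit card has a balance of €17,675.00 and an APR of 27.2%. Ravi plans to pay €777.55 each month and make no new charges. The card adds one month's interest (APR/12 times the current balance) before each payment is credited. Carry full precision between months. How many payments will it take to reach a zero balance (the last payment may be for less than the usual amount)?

Monthly rate r = 27.2%/12 = 2.26667% = 0.0226667.
Recurrence: B ← B·(1+r) − €777.55.
Month 1: interest €400.63; balance after payment €17,298.08.
Month 2: interest €392.09; balance after payment €16,912.62.
Closed form: n = −ln(1 − rB₀/P)/ln(1+r) = −ln(0.48475)/ln(1.02267) ≈ 32.307, so the balance reaches zero during payment 33.

33 months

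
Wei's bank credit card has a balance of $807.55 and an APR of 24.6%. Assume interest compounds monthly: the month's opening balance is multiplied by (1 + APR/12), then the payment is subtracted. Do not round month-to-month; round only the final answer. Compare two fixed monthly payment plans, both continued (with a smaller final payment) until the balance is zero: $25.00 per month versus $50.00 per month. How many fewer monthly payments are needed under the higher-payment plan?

Monthly rate r = 24.6%/12 = 2.05% = 0.0205.
At $25.00/mo: n = ⌈−ln(1 − rB₀/P)/ln(1+r)⌉ = 54 payments (last $12.09); total interest = total paid − $807.55 = $529.54.
At $50.00/mo: 20 payments (last $40.86); total interest $183.31.
Payments saved = 54 − 20 = 34.

34 fewer payments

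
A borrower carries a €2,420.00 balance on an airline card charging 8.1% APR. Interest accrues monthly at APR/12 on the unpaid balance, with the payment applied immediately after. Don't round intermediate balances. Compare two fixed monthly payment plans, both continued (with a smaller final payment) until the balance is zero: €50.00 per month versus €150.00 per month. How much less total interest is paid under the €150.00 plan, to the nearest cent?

€369.12

Monthly rate r = 8.1%/12 = 0.675% = 0.00675.
At €50.00/mo: n = ⌈−ln(1 − rB₀/P)/ln(1+r)⌉ = 59 payments (last €40.01); total interest = total paid − €2,420.00 = €520.01.
At €150.00/mo: 18 payments (last €20.89); total interest €150.89.
Interest saved = €520.01 − €150.89 = €369.12.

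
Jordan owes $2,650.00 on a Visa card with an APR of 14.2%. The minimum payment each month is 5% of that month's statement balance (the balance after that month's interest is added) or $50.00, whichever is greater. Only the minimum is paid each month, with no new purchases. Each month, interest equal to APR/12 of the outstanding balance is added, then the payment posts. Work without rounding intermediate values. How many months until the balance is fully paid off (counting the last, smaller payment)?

Monthly rate r = 14.2%/12 = 1.18333% = 0.0118333.
While 5% of the post-interest balance exceeds $50.00, each month B ← (B·(1+r))·(1 − 0.05), i.e. B shrinks by the factor (1+r)·0.95 = 0.96124.
This holds for months 1–25. Entering month 26 the balance is $986.42; 5% of the post-interest balance is now below $50.00, so the flat $50.00 minimum applies from here.
From month 26 a fixed $50.00 at rate r clears $986.42 in 23 more payments. Total: 25 + 23 = 48 months.

48 months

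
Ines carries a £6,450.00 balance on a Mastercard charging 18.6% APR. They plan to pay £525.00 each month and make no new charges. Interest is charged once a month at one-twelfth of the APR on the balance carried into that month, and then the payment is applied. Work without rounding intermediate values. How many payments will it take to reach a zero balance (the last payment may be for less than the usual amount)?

14 payments

Monthly rate r = 18.6%/12 = 1.55% = 0.0155.
Recurrence: B ← B·(1+r) − £525.00.
Month 1: interest £99.98; balance after payment £6,024.98.
Month 2: interest £93.39; balance after payment £5,593.36.
Closed form: n = −ln(1 − rB₀/P)/ln(1+r) = −ln(0.80957)/ln(1.0155) ≈ 13.734, so the balance reaches zero during payment 14.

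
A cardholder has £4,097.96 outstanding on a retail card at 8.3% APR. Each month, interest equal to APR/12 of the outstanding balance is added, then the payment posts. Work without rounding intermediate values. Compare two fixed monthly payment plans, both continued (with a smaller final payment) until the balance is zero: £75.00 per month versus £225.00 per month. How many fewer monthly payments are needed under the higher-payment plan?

49 fewer payments

Monthly rate r = 8.3%/12 = 0.691667% = 0.00691667.
At £75.00/mo: n = ⌈−ln(1 − rB₀/P)/ln(1+r)⌉ = 69 payments (last £65.07); total interest = total paid − £4,097.96 = £1,067.11.
At £225.00/mo: 20 payments (last £120.36); total interest £297.40.
Payments saved = 69 − 20 = 49.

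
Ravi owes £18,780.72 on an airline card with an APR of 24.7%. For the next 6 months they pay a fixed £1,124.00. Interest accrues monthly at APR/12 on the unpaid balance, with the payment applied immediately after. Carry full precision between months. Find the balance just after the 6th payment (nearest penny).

£14,122.11

Monthly rate r = 24.7%/12 = 2.05833% = 0.0205833.
Each month: B ← B·(1+r) − £1,124.00.
Month 1: interest £386.57; balance after payment £18,043.29.
Month 2: interest £371.39; balance after payment £17,290.68.
Month 3: interest £355.90; balance after payment £16,522.58.
Month 4: interest £340.09; balance after payment £15,738.67.
Month 5: interest £323.95; balance after payment £14,938.62.
Month 6: interest £307.49; balance after payment £14,122.11.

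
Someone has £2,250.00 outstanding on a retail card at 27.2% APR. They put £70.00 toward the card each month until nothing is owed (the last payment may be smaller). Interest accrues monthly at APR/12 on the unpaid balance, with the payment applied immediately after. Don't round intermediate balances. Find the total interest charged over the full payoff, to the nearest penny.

Monthly rate r = 27.2%/12 = 2.26667% = 0.0226667.
Payoff takes n = ⌈−ln(1 − rB₀/P)/ln(1+r)⌉ = ⌈58.181⌉ = 59 payments; the last is £12.82.
Total paid = 58·£70.00 + £12.82 = £4,072.82.
Total interest = total paid − principal = £4,072.82 − £2,250.00 = £1,822.82.

£1,822.82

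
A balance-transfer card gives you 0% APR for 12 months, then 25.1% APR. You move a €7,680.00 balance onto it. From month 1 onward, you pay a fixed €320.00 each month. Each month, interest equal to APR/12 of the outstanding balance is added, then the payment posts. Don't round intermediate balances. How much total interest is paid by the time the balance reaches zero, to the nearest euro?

€628

Promo months 1–12 at r₀ = 0%/12 = 0; months 13+ at r₁ = 25.1%/12 = 0.0209167.
After month 12 (no interest yet): B = €7,680.00 − 12·€320.00 = €3,840.00.
Then at r₁ with €320.00/mo: n₂ = −ln(1 − r₁·B/P)/ln(1+r₁) ≈ 13.96 → 14 more payments.
Total paid = 25·€320.00 + €307.81 = €8,307.81; interest = €8,307.81 − €7,680.00 = €627.81.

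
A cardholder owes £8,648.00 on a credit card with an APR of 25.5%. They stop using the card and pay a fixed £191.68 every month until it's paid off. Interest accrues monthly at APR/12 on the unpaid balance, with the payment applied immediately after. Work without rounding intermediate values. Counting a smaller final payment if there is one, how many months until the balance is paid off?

152 months

Monthly rate r = 25.5%/12 = 2.125% = 0.02125.
Recurrence: B ← B·(1+r) − £191.68.
Month 1: interest £183.77; balance after payment £8,640.09.
Month 2: interest £183.60; balance after payment £8,632.01.
Closed form: n = −ln(1 − rB₀/P)/ln(1+r) = −ln(0.041267)/ln(1.02125) ≈ 151.598, so the balance reaches zero during payment 152.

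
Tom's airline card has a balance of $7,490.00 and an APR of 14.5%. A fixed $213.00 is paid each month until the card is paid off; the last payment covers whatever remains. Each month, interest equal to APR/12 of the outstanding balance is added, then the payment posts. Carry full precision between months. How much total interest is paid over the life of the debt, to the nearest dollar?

Monthly rate r = 14.5%/12 = 1.20833% = 0.0120833.
Payoff takes n = ⌈−ln(1 − rB₀/P)/ln(1+r)⌉ = ⌈46.059⌉ = 47 payments; the last is $12.72.
Total paid = 46·$213.00 + $12.72 = $9,810.72.
Total interest = total paid − principal = $9,810.72 − $7,490.00 = $2,320.72.

$2,321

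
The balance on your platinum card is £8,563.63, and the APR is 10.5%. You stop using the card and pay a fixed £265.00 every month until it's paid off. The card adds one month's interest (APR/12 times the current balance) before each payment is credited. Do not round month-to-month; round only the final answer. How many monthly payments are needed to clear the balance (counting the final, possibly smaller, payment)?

Monthly rate r = 10.5%/12 = 0.875% = 0.00875.
Recurrence: B ← B·(1+r) − £265.00.
Month 1: interest £74.93; balance after payment £8,373.56.
Month 2: interest £73.27; balance after payment £8,181.83.
Closed form: n = −ln(1 − rB₀/P)/ln(1+r) = −ln(0.71724)/ln(1.00875) ≈ 38.148, so the balance reaches zero during payment 39.

39 months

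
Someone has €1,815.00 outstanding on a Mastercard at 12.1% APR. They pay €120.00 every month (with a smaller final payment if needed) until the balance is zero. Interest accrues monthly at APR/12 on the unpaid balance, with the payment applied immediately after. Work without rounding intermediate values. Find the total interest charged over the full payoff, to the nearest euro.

Monthly rate r = 12.1%/12 = 1.00833% = 0.0100833.
Payoff takes n = ⌈−ln(1 − rB₀/P)/ln(1+r)⌉ = ⌈16.494⌉ = 17 payments; the last is €59.37.
Total paid = 16·€120.00 + €59.37 = €1,979.37.
Total interest = total paid − principal = €1,979.37 − €1,815.00 = €164.37.

€164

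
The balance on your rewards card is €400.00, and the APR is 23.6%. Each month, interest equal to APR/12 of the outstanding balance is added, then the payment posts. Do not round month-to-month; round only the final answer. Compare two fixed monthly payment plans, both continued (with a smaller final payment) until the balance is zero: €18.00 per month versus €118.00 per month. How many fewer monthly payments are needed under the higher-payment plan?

26 fewer payments

Monthly rate r = 23.6%/12 = 1.96667% = 0.0196667.
At €18.00/mo: n = ⌈−ln(1 − rB₀/P)/ln(1+r)⌉ = 30 payments (last €9.05); total interest = total paid − €400.00 = €131.05.
At €118.00/mo: 4 payments (last €64.30); total interest €18.30.
Payments saved = 30 − 4 = 26.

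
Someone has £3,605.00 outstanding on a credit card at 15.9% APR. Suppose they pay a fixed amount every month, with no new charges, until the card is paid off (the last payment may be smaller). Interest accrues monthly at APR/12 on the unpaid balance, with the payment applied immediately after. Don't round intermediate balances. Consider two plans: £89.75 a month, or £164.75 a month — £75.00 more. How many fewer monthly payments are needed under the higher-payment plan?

Monthly rate r = 15.9%/12 = 1.325% = 0.01325.
At £89.75/mo: n = ⌈−ln(1 − rB₀/P)/ln(1+r)⌉ = 58 payments (last £64.59); total interest = total paid − £3,605.00 = £1,575.34.
At £164.75/mo: 27 payments (last £1.97); total interest £680.47.
Payments saved = 58 − 27 = 31.

31 fewer payments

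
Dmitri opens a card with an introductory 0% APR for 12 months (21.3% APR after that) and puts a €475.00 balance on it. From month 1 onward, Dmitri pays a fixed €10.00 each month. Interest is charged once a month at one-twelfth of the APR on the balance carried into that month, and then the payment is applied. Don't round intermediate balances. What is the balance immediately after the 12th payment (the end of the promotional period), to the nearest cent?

€355.00

Promo months 1–12 at r₀ = 0%/12 = 0; months 13+ at r₁ = 21.3%/12 = 0.01775.
After month 12 (no interest yet): B = €475.00 − 12·€10.00 = €355.00.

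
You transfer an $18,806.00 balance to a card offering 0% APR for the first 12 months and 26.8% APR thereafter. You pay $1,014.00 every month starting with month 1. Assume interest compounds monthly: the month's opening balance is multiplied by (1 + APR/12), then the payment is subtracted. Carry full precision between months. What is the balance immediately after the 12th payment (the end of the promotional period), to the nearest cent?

Promo months 1–12 at r₀ = 0%/12 = 0; months 13+ at r₁ = 26.8%/12 = 0.0223333.
After month 12 (no interest yet): B = $18,806.00 − 12·$1,014.00 = $6,638.00.

$6,638.00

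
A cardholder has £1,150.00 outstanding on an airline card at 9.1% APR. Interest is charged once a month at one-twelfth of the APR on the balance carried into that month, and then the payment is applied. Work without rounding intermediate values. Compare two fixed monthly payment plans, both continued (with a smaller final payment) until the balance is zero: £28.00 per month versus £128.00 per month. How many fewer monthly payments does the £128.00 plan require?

Monthly rate r = 9.1%/12 = 0.758333% = 0.00758333.
At £28.00/mo: n = ⌈−ln(1 − rB₀/P)/ln(1+r)⌉ = 50 payments (last £11.14); total interest = total paid − £1,150.00 = £233.14.
At £128.00/mo: 10 payments (last £43.67); total interest £45.67.
Payments saved = 50 − 10 = 40.

40 fewer payments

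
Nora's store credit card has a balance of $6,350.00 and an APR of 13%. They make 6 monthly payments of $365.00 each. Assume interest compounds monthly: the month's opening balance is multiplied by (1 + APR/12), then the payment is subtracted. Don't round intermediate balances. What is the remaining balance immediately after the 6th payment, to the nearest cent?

$4,523.92

Monthly rate r = 13%/12 = 1.08333% = 0.0108333.
Each month: B ← B·(1+r) − $365.00.
Month 1: interest $68.79; balance after payment $6,053.79.
Month 2: interest $65.58; balance after payment $5,754.37.
Month 3: interest $62.34; balance after payment $5,451.71.
Month 4: interest $59.06; balance after payment $5,145.77.
Month 5: interest $55.75; balance after payment $4,836.52.
Month 6: interest $52.40; balance after payment $4,523.92.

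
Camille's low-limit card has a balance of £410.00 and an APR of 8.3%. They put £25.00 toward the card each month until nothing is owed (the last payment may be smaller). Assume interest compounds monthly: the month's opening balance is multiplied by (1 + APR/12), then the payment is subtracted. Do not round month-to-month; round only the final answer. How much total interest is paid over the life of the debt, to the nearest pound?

£27

Monthly rate r = 8.3%/12 = 0.691667% = 0.00691667.
Payoff takes n = ⌈−ln(1 − rB₀/P)/ln(1+r)⌉ = ⌈17.467⌉ = 18 payments; the last is £11.70.
Total paid = 17·£25.00 + £11.70 = £436.70.
Total interest = total paid − principal = £436.70 − £410.00 = £26.70.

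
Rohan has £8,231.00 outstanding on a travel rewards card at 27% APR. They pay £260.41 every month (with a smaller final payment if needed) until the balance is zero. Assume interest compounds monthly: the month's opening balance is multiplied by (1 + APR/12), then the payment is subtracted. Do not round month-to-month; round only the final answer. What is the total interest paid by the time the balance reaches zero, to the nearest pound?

Monthly rate r = 27%/12 = 2.25% = 0.0225.
Payoff takes n = ⌈−ln(1 − rB₀/P)/ln(1+r)⌉ = ⌈55.816⌉ = 56 payments; the last is £212.93.
Total paid = 55·£260.41 + £212.93 = £14,535.48.
Total interest = total paid − principal = £14,535.48 − £8,231.00 = £6,304.48.

£6,304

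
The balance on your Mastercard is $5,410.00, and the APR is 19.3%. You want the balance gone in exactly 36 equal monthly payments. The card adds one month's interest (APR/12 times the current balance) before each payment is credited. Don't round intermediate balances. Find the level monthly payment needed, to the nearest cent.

Monthly rate r = 19.3%/12 = 1.60833% = 0.0160833.
Level-payment amortization: P = B₀·r / (1 − (1+r)^(−n)) = 5410.00·0.0160833 / (1 − 1.01608^(−36)).
Denominator 1 − (1+r)^(−36) = 0.436953581.
P = 87.0108 / 0.436953581 ≈ 199.13.

$199.13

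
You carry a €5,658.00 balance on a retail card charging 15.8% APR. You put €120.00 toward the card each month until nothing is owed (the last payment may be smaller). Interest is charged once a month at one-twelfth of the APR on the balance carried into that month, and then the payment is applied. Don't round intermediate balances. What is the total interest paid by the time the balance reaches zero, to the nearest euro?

Monthly rate r = 15.8%/12 = 1.31667% = 0.0131667.
Payoff takes n = ⌈−ln(1 − rB₀/P)/ln(1+r)⌉ = ⌈74.133⌉ = 75 payments; the last is €16.04.
Total paid = 74·€120.00 + €16.04 = €8,896.04.
Total interest = total paid − principal = €8,896.04 − €5,658.00 = €3,238.04.

€3,238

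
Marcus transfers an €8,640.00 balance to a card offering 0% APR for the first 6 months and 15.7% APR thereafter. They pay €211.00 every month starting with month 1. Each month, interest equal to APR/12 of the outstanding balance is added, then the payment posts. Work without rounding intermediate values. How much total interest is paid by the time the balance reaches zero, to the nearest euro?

Promo months 1–6 at r₀ = 0%/12 = 0; months 7+ at r₁ = 15.7%/12 = 0.0130833.
After month 6 (no interest yet): B = €8,640.00 − 6·€211.00 = €7,374.00.
Then at r₁ with €211.00/mo: n₂ = −ln(1 − r₁·B/P)/ln(1+r₁) ≈ 47.01 → 48 more payments.
Total paid = 53·€211.00 + €2.44 = €11,185.44; interest = €11,185.44 − €8,640.00 = €2,545.44.

€2,545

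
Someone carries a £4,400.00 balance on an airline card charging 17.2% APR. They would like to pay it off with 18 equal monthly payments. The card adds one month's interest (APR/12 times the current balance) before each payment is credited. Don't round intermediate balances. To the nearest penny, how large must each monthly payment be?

Monthly rate r = 17.2%/12 = 1.43333% = 0.0143333.
Level-payment amortization: P = B₀·r / (1 − (1+r)^(−n)) = 4400.00·0.0143333 / (1 − 1.01433^(−18)).
Denominator 1 − (1+r)^(−18) = 0.225988448.
P = 63.0667 / 0.225988448 ≈ 279.07.

£279.07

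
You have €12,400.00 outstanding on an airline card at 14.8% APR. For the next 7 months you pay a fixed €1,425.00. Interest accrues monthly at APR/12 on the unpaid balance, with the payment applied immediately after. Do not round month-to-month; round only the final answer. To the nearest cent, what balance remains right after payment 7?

Monthly rate r = 14.8%/12 = 1.23333% = 0.0123333.
Each month: B ← B·(1+r) − €1,425.00.
Month 1: interest €152.93; balance after payment €11,127.93.
Month 2: interest €137.24; balance after payment €9,840.18.
Month 3: interest €121.36; balance after payment €8,536.54.
Month 4: interest €105.28; balance after payment €7,216.82.
Month 5: interest €89.01; balance after payment €5,880.83.
Month 6: interest €72.53; balance after payment €4,528.36.
Month 7: interest €55.85; balance after payment €3,159.21.

€3,159.21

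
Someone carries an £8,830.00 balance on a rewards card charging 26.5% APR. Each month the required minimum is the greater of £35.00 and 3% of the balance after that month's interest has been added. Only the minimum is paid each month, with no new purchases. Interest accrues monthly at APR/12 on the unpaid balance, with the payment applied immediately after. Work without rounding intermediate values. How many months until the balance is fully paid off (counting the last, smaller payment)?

Monthly rate r = 26.5%/12 = 2.20833% = 0.0220833.
While 3% of the post-interest balance exceeds £35.00, each month B ← (B·(1+r))·(1 − 0.03), i.e. B shrinks by the factor (1+r)·0.97 = 0.99142.
This holds for months 1–238. Entering month 239 the balance is £1,135.99; 3% of the post-interest balance is now below £35.00, so the flat £35.00 minimum applies from here.
From month 239 a fixed £35.00 at rate r clears £1,135.99 in 58 more payments. Total: 238 + 58 = 296 months.

296 months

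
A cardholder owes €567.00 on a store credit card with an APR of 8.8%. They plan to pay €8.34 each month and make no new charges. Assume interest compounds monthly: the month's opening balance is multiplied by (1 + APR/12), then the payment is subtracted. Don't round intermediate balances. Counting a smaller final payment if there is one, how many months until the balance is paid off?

Monthly rate r = 8.8%/12 = 0.733333% = 0.00733333.
Recurrence: B ← B·(1+r) − €8.34.
Month 1: interest €4.16; balance after payment €562.82.
Month 2: interest €4.13; balance after payment €558.61.
Closed form: n = −ln(1 − rB₀/P)/ln(1+r) = −ln(0.50144)/ln(1.00733) ≈ 94.473, so the balance reaches zero during payment 95.

95 payments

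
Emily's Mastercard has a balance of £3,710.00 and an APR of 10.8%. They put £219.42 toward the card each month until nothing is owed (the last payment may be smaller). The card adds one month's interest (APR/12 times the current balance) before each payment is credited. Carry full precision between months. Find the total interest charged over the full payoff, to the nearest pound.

Monthly rate r = 10.8%/12 = 0.9% = 0.009.
Payoff takes n = ⌈−ln(1 − rB₀/P)/ln(1+r)⌉ = ⌈18.425⌉ = 19 payments; the last is £93.41.
Total paid = 18·£219.42 + £93.41 = £4,042.97.
Total interest = total paid − principal = £4,042.97 − £3,710.00 = £332.97.

£333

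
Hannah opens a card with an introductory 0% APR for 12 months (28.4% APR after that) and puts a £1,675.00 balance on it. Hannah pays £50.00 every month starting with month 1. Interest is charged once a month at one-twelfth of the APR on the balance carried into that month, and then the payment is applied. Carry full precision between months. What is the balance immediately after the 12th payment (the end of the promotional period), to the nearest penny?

Promo months 1–12 at r₀ = 0%/12 = 0; months 13+ at r₁ = 28.4%/12 = 0.0236667.
After month 12 (no interest yet): B = £1,675.00 − 12·£50.00 = £1,075.00.

£1,075.00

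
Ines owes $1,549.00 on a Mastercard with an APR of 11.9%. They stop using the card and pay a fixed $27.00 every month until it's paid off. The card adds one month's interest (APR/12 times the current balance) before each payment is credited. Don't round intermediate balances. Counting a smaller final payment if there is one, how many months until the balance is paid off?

Monthly rate r = 11.9%/12 = 0.991667% = 0.00991667.
Recurrence: B ← B·(1+r) − $27.00.
Month 1: interest $15.36; balance after payment $1,537.36.
Month 2: interest $15.25; balance after payment $1,525.61.
Closed form: n = −ln(1 − rB₀/P)/ln(1+r) = −ln(0.43108)/ln(1.00992) ≈ 85.274, so the balance reaches zero during payment 86.

86 months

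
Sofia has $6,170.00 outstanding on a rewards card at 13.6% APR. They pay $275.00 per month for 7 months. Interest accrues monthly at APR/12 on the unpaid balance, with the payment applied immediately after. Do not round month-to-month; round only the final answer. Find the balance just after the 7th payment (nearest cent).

$4,684.75

Monthly rate r = 13.6%/12 = 1.13333% = 0.0113333.
Each month: B ← B·(1+r) − $275.00.
Month 1: interest $69.93; balance after payment $5,964.93.
Month 2: interest $67.60; balance after payment $5,757.53.
Month 3: interest $65.25; balance after payment $5,547.78.
Month 4: interest $62.87; balance after payment $5,335.66.
Month 5: interest $60.47; balance after payment $5,121.13.
Month 6: interest $58.04; balance after payment $4,904.17.
Month 7: interest $55.58; balance after payment $4,684.75.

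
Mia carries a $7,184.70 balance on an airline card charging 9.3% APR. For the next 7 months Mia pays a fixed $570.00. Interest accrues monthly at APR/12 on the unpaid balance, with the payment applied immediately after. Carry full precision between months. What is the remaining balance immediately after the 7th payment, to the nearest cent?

$3,499.68

Monthly rate r = 9.3%/12 = 0.775% = 0.00775.
Each month: B ← B·(1+r) − $570.00.
Month 1: interest $55.68; balance after payment $6,670.38.
Month 2: interest $51.70; balance after payment $6,152.08.
Month 3: interest $47.68; balance after payment $5,629.76.
Month 4: interest $43.63; balance after payment $5,103.39.
Month 5: interest $39.55; balance after payment $4,572.94.
Month 6: interest $35.44; balance after payment $4,038.38.
Month 7: interest $31.30; balance after payment $3,499.68.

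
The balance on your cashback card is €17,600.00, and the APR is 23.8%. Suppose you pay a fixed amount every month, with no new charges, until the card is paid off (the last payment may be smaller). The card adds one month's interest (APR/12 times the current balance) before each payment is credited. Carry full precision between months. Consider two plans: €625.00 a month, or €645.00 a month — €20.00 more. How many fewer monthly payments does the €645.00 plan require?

2 fewer payments

Monthly rate r = 23.8%/12 = 1.98333% = 0.0198333.
At €625.00/mo: n = ⌈−ln(1 − rB₀/P)/ln(1+r)⌉ = 42 payments (last €395.55); total interest = total paid − €17,600.00 = €8,420.55.
At €645.00/mo: 40 payments (last €434.48); total interest €7,989.48.
Payments saved = 42 − 40 = 2.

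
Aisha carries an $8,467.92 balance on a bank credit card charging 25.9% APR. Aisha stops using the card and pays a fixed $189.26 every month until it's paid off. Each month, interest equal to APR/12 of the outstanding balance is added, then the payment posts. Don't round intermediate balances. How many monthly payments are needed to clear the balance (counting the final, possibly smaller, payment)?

Monthly rate r = 25.9%/12 = 2.15833% = 0.0215833.
Recurrence: B ← B·(1+r) − $189.26.
Month 1: interest $182.77; balance after payment $8,461.43.
Month 2: interest $182.63; balance after payment $8,454.79.
Closed form: n = −ln(1 − rB₀/P)/ln(1+r) = −ln(0.034313)/ln(1.02158) ≈ 157.923, so the balance reaches zero during payment 158.

158 payments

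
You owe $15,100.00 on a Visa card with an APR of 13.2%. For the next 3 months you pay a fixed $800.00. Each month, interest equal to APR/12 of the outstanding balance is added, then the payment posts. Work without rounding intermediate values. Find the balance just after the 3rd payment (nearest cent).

$13,177.30

Monthly rate r = 13.2%/12 = 1.1% = 0.011.
Each month: B ← B·(1+r) − $800.00.
Month 1: interest $166.10; balance after payment $14,466.10.
Month 2: interest $159.13; balance after payment $13,825.23.
Month 3: interest $152.08; balance after payment $13,177.30.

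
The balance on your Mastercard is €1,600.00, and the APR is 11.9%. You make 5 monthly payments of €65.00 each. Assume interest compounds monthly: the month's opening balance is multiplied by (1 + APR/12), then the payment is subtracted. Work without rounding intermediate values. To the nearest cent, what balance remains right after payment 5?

€1,349.41

Monthly rate r = 11.9%/12 = 0.991667% = 0.00991667.
Each month: B ← B·(1+r) − €65.00.
Month 1: interest €15.87; balance after payment €1,550.87.
Month 2: interest €15.38; balance after payment €1,501.25.
Month 3: interest €14.89; balance after payment €1,451.13.
Month 4: interest €14.39; balance after payment €1,400.52.
Month 5: interest €13.89; balance after payment €1,349.41.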